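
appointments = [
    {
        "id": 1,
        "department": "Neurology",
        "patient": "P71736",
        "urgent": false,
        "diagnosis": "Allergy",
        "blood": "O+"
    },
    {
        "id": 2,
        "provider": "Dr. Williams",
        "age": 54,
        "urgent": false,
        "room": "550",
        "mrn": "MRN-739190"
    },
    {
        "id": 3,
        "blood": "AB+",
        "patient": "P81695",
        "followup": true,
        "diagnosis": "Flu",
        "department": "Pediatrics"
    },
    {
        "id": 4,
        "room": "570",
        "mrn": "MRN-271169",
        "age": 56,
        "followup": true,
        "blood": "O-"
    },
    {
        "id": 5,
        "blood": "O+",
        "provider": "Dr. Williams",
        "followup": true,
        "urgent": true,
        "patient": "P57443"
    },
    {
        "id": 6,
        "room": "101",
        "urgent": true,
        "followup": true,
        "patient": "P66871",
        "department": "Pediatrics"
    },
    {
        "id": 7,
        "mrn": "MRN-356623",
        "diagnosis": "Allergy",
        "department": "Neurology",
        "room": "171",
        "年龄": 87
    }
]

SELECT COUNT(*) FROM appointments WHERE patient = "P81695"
1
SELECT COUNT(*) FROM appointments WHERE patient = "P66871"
1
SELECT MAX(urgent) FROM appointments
True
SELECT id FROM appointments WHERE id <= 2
[1, 2]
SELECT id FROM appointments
[1, 2, 3, 4, 5, 6, 7]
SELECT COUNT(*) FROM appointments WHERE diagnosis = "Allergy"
2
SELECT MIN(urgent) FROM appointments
False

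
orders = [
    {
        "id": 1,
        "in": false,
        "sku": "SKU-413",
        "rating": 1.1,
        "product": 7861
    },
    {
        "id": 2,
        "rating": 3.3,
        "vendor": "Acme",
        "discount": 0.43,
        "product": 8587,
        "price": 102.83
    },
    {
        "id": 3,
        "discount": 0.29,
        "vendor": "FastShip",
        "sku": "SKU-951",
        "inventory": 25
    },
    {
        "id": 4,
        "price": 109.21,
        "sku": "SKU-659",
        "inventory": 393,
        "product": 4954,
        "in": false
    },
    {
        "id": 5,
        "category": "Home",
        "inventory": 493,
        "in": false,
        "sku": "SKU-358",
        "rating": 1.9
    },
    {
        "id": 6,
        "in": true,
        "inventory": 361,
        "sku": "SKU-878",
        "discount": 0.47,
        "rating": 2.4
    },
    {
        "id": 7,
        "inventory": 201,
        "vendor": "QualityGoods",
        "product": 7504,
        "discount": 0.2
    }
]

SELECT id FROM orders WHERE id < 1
[]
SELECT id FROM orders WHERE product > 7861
[2]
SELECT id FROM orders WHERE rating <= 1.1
[1]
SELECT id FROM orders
[1, 2, 3, 4, 5, 6, 7]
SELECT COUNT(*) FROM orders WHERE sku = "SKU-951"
1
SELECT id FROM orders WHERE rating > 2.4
[2]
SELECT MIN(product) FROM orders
4954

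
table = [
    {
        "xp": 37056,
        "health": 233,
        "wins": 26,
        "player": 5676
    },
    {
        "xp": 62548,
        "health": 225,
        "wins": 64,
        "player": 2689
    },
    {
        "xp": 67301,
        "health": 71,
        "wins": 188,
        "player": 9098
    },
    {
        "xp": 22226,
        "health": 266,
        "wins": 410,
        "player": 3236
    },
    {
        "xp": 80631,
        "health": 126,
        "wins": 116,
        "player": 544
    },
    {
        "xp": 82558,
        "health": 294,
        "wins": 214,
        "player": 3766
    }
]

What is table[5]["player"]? 3766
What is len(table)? 6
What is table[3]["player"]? 3236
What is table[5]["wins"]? 214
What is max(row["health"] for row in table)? 294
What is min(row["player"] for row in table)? 544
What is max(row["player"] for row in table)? 9098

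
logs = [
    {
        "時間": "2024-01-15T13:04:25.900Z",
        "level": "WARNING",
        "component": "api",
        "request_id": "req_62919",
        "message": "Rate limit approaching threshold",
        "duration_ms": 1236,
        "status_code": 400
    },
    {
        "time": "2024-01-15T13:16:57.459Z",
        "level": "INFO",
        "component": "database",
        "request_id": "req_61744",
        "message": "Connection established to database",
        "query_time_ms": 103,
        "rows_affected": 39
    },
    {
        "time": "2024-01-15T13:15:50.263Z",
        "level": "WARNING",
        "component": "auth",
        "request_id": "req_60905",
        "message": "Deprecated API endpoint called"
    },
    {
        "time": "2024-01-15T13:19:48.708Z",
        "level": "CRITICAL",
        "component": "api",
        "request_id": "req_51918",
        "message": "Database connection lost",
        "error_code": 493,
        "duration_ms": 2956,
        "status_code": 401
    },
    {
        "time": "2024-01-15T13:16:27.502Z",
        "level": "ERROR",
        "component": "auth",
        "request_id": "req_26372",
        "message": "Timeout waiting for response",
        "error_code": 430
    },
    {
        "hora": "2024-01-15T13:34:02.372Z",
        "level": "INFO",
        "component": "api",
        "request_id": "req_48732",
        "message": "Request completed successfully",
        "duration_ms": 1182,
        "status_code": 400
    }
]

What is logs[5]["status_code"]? 400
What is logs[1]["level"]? "INFO"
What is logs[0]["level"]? "WARNING"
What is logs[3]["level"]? "CRITICAL"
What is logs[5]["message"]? "Request completed successfully"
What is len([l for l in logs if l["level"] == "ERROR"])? 1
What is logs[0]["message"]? "Rate limit approaching threshold"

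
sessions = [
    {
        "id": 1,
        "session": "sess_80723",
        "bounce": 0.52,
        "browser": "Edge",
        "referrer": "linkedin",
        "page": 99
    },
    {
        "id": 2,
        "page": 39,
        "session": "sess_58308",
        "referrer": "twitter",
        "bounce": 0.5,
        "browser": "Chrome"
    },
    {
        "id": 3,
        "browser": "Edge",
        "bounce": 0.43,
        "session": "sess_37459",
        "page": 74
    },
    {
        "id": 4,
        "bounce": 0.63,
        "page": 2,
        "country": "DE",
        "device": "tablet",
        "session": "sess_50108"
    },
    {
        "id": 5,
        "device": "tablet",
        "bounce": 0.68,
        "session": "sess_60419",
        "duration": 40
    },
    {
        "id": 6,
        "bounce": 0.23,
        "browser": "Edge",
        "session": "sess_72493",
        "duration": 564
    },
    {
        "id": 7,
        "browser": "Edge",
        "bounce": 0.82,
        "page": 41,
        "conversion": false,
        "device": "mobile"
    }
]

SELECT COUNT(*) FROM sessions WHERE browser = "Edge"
4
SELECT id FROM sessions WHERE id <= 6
[1, 2, 3, 4, 5, 6]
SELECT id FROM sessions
[1, 2, 3, 4, 5, 6, 7]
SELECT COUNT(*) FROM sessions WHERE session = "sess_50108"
1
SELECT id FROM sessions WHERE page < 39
[4]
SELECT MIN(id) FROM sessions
1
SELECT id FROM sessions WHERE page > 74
[1]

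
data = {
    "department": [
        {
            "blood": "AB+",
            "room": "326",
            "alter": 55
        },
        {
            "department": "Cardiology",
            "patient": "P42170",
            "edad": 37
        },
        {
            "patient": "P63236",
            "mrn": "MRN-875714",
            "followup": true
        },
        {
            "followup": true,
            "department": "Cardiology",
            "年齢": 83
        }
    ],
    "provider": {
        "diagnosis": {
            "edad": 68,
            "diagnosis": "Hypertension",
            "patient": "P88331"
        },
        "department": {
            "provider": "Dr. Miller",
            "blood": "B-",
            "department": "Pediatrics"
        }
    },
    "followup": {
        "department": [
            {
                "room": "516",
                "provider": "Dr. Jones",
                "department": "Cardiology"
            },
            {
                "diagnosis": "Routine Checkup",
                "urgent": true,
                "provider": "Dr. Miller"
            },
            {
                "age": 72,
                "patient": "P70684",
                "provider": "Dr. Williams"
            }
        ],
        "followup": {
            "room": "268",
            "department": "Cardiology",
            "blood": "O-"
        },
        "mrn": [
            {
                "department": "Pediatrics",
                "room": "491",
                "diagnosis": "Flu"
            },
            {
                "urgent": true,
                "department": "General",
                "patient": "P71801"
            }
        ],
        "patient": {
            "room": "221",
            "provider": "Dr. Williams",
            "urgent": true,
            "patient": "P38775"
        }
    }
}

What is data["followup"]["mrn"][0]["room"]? "491"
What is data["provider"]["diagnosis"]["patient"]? "P88331"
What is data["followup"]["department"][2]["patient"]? "P70684"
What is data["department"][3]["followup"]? True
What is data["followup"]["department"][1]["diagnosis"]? "Routine Checkup"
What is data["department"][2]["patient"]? "P63236"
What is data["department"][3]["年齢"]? 83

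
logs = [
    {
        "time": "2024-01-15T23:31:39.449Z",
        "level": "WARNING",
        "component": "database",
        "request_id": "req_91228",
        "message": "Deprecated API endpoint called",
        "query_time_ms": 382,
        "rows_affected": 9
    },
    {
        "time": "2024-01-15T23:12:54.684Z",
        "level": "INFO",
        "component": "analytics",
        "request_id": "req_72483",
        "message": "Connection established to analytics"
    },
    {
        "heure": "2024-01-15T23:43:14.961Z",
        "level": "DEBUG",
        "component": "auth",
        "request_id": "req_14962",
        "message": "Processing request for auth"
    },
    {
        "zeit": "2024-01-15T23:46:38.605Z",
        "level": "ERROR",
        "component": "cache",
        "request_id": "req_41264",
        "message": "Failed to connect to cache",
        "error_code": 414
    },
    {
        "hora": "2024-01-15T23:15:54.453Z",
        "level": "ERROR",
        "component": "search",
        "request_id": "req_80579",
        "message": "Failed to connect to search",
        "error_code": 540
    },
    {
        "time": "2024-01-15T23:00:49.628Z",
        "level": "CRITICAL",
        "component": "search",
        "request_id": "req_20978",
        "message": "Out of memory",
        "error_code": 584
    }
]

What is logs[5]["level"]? "CRITICAL"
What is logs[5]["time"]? "2024-01-15T23:00:49.628Z"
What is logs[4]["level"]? "ERROR"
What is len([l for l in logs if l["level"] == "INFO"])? 1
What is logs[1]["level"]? "INFO"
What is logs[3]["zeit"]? "2024-01-15T23:46:38.605Z"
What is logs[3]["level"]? "ERROR"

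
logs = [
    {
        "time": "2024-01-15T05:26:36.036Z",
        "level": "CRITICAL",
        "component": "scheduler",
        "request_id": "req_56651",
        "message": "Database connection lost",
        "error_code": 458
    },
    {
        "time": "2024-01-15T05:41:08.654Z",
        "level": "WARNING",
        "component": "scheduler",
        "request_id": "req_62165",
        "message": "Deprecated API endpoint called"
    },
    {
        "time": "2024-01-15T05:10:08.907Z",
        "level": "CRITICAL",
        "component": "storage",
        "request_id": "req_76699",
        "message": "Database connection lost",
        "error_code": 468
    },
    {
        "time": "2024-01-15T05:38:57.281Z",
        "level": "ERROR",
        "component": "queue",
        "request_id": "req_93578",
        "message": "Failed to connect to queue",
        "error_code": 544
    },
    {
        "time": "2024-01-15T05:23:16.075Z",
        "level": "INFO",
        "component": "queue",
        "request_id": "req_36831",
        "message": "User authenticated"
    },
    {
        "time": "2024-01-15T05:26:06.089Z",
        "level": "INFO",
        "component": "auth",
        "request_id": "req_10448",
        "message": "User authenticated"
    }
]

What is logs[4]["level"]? "INFO"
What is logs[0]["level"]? "CRITICAL"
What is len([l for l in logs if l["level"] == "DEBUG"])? 0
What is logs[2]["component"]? "storage"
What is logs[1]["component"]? "scheduler"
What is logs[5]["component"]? "auth"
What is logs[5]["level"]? "INFO"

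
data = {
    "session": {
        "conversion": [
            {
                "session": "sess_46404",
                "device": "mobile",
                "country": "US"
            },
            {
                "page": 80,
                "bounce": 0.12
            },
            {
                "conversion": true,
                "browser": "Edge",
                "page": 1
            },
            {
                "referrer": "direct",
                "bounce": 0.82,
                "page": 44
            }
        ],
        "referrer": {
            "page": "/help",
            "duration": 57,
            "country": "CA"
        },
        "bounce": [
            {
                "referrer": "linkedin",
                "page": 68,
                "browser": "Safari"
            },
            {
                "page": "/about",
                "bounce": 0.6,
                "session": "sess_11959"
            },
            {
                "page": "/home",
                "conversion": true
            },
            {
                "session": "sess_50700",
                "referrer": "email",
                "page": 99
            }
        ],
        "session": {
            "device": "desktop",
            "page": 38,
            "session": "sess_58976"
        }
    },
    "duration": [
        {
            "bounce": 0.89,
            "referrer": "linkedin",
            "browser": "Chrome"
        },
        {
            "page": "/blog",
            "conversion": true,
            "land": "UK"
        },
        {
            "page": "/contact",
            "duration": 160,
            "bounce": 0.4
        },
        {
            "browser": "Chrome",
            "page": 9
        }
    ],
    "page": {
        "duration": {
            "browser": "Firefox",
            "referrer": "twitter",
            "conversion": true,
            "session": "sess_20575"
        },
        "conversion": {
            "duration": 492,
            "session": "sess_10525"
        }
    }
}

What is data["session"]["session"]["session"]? "sess_58976"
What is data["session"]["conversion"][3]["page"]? 44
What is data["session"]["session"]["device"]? "desktop"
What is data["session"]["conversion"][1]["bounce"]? 0.12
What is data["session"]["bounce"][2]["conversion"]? True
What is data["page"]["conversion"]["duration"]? 492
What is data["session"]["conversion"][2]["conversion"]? True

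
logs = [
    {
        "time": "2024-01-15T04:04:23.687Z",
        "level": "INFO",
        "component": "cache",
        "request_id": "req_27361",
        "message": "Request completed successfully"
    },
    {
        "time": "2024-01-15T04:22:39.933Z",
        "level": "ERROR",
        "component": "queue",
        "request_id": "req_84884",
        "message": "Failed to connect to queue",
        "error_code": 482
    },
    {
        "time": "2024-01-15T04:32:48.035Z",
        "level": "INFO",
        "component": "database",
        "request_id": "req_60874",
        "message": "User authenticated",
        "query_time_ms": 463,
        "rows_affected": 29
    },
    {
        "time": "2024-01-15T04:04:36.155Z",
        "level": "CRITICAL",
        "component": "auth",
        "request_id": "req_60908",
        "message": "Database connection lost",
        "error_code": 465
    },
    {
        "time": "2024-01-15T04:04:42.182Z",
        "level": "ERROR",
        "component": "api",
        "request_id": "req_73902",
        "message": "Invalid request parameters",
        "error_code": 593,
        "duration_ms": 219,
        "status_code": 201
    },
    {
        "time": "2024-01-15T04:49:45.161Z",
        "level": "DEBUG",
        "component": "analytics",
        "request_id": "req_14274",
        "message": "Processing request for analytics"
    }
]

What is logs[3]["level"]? "CRITICAL"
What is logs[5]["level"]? "DEBUG"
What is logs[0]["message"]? "Request completed successfully"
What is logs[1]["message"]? "Failed to connect to queue"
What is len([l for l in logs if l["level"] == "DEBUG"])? 1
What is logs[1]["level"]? "ERROR"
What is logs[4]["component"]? "api"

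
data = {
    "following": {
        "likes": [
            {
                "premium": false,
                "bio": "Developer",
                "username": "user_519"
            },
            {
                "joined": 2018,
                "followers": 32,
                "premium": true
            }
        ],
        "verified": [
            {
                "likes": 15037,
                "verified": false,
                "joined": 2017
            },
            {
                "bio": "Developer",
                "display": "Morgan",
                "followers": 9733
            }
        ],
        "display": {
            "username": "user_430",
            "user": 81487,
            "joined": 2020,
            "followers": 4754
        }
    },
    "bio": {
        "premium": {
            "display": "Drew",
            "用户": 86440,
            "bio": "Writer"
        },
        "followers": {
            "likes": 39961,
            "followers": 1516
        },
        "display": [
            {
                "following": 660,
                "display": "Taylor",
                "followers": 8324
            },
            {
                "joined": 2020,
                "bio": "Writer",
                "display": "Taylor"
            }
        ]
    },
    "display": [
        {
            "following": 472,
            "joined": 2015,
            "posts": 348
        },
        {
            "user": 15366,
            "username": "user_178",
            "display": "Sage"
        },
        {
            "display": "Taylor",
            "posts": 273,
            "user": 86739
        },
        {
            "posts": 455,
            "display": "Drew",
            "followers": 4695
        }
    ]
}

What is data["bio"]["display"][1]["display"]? "Taylor"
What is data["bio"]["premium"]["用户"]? 86440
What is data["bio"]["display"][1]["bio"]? "Writer"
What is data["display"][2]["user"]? 86739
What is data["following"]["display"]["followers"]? 4754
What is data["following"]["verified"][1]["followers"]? 9733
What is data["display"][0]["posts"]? 348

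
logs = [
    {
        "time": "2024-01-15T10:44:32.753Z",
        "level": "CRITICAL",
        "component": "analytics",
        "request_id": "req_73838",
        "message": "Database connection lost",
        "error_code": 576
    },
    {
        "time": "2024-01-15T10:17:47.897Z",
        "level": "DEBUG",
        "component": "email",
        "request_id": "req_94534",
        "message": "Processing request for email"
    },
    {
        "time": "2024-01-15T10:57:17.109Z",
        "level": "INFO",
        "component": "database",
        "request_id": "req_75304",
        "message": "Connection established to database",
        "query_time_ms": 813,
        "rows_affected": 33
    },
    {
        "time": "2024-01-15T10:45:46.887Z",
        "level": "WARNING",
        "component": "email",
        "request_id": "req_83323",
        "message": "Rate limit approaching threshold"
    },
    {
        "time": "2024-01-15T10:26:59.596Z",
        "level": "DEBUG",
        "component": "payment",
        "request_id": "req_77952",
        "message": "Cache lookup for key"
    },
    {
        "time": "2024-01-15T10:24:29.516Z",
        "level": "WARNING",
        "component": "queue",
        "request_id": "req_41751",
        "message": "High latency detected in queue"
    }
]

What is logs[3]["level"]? "WARNING"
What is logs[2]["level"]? "INFO"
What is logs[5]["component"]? "queue"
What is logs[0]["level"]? "CRITICAL"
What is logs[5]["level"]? "WARNING"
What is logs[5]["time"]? "2024-01-15T10:24:29.516Z"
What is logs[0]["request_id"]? "req_73838"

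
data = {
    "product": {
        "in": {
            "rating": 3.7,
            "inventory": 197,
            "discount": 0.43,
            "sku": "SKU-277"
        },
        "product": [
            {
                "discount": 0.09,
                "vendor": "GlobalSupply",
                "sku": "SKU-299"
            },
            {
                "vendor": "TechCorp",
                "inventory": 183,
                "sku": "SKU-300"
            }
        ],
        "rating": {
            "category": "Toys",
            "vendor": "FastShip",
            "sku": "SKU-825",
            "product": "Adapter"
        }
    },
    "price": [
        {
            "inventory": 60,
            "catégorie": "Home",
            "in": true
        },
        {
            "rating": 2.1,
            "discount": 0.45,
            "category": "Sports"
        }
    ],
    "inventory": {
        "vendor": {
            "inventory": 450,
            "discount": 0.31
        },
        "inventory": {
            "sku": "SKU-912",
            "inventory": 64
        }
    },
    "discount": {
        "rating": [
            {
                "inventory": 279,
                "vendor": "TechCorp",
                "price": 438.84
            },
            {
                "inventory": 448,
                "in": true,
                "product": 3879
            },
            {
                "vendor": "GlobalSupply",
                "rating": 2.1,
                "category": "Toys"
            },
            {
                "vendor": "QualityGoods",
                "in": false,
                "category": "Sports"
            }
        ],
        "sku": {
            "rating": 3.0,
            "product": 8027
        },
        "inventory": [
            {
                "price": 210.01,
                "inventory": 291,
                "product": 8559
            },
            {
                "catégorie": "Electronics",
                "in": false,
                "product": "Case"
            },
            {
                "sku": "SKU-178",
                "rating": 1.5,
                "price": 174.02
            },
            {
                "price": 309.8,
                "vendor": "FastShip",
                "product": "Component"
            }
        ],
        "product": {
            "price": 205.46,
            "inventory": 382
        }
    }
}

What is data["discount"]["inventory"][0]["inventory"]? 291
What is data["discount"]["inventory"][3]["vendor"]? "FastShip"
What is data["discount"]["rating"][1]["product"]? 3879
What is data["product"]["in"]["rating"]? 3.7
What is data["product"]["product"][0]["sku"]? "SKU-299"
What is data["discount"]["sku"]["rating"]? 3.0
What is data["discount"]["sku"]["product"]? 8027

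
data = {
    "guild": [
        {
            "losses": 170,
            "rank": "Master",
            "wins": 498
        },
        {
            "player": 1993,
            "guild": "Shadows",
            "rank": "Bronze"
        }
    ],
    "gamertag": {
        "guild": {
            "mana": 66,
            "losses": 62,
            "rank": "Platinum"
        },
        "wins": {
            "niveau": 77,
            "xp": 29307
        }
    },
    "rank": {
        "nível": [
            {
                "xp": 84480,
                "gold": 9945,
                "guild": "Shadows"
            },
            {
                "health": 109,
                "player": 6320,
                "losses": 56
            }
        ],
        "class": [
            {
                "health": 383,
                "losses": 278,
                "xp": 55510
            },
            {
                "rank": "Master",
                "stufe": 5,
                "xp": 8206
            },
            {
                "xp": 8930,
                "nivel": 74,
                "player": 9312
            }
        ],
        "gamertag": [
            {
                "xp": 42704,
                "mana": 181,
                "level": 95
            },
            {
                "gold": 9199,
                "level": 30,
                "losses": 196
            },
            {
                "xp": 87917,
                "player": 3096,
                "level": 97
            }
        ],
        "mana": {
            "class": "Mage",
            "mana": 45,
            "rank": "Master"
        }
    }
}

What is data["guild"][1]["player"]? 1993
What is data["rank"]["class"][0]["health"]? 383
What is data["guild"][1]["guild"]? "Shadows"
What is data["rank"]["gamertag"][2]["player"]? 3096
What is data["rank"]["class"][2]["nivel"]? 74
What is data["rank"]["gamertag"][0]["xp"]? 42704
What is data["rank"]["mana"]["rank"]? "Master"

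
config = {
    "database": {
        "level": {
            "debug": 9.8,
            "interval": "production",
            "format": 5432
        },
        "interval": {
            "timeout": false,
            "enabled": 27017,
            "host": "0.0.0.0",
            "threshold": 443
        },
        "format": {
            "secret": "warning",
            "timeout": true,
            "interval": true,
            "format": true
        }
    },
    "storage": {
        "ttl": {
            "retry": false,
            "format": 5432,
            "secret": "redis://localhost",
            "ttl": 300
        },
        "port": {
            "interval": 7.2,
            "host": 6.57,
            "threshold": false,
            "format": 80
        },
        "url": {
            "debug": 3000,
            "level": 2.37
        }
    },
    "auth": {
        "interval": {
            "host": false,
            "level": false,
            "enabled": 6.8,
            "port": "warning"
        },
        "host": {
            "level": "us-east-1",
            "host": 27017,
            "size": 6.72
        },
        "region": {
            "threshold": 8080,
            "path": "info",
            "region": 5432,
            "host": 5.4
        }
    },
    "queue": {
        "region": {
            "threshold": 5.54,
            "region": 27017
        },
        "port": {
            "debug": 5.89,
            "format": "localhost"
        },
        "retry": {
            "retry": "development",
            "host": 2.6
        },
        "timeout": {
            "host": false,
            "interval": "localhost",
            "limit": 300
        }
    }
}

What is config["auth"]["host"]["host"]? 27017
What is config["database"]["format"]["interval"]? True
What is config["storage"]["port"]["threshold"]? False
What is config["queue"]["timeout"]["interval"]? "localhost"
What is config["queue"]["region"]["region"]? 27017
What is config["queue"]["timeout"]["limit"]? 300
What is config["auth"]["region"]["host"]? 5.4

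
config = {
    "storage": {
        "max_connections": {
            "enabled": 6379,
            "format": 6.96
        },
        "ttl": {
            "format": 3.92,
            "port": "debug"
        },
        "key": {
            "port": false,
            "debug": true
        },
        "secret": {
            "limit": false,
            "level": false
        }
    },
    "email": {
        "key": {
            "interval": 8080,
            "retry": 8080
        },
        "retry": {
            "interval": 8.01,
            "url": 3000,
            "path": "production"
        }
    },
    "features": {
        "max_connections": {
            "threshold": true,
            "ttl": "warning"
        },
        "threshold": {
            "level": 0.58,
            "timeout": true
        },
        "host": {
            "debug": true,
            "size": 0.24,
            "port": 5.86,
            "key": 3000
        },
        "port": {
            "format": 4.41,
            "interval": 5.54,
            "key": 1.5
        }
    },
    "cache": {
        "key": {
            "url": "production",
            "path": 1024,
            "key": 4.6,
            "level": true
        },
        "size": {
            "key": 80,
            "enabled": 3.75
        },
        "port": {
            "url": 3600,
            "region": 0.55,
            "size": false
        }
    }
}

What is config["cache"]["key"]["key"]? 4.6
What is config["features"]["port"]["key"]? 1.5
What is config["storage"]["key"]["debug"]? True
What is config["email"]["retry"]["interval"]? 8.01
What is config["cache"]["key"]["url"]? "production"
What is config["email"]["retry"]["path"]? "production"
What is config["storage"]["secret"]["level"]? False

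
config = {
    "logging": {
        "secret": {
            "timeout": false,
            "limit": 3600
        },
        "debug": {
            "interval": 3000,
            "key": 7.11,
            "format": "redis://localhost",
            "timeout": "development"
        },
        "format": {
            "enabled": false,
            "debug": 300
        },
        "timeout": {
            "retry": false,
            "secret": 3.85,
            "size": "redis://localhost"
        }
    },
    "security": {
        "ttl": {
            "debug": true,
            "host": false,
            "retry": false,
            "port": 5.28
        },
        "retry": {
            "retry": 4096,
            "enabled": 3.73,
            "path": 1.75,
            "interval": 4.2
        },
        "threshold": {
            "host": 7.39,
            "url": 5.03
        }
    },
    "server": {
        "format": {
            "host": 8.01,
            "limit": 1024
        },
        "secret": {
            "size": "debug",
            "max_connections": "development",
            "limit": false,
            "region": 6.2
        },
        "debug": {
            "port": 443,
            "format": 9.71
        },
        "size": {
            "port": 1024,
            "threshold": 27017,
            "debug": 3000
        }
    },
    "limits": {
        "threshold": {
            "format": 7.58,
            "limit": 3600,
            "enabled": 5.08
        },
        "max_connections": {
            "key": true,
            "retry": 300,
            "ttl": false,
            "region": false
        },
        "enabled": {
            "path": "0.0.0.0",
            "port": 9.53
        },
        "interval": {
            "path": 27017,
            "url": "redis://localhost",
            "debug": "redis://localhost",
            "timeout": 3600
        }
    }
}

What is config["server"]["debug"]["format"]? 9.71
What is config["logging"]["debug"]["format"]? "redis://localhost"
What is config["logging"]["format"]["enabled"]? False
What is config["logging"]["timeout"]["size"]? "redis://localhost"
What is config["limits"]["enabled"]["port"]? 9.53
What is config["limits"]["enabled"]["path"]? "0.0.0.0"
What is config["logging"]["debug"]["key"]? 7.11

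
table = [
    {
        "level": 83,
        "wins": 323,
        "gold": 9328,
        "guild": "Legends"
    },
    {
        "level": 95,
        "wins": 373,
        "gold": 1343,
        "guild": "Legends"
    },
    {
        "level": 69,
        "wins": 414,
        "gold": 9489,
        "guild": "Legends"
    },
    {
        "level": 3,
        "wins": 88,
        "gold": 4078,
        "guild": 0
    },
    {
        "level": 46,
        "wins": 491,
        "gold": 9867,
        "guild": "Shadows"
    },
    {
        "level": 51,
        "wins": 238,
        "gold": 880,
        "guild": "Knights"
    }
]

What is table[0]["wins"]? 323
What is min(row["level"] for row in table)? 3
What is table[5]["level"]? 51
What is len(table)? 6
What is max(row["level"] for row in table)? 95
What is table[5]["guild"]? "Knights"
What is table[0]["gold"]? 9328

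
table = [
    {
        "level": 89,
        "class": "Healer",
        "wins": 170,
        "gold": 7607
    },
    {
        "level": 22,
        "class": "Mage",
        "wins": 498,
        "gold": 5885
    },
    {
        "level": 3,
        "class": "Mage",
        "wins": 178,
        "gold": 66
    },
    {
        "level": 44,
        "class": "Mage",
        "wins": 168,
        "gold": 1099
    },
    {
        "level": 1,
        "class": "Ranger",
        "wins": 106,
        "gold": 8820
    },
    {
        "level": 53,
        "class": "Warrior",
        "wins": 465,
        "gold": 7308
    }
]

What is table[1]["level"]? 22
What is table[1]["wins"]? 498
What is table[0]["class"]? "Healer"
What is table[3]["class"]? "Mage"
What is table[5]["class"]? "Warrior"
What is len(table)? 6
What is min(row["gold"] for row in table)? 66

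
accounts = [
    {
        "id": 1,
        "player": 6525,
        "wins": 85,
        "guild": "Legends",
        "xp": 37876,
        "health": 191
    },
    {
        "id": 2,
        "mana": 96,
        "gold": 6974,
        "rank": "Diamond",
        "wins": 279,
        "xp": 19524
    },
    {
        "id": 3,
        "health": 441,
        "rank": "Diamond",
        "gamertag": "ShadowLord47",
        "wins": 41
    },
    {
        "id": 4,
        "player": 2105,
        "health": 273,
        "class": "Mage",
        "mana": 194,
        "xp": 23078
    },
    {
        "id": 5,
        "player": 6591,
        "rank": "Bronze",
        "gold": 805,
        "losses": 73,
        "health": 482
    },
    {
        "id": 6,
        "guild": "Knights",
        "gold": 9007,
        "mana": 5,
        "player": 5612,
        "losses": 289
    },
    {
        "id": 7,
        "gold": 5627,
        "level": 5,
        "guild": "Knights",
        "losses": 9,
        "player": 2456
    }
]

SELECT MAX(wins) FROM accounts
279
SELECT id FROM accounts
[1, 2, 3, 4, 5, 6, 7]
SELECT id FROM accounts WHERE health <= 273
[1, 4]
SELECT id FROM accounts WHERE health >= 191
[1, 3, 4, 5]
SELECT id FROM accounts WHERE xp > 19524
[1, 4]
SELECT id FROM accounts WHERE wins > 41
[1, 2]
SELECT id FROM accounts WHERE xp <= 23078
[2, 4]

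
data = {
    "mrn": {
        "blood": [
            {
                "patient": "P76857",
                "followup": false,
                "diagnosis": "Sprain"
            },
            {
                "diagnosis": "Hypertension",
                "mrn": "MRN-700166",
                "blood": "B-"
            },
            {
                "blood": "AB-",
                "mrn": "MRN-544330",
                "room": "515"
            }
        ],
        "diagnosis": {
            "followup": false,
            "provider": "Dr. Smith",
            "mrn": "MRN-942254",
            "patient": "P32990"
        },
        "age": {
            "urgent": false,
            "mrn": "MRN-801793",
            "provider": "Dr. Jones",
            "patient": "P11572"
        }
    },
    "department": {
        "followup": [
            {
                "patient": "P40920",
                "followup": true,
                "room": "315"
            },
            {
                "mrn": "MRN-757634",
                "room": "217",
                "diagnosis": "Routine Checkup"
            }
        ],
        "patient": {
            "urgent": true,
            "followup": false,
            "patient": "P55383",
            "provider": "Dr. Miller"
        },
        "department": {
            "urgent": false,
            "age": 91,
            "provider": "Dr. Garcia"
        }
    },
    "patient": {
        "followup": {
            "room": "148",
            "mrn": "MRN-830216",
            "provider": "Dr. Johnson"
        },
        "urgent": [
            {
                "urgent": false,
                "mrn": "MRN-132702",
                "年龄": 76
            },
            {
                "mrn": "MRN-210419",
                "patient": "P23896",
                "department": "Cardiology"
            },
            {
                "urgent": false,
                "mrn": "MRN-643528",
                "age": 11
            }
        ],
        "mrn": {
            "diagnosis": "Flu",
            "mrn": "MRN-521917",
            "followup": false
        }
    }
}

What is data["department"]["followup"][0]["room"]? "315"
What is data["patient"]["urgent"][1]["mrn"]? "MRN-210419"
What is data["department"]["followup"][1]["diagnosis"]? "Routine Checkup"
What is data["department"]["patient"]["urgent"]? True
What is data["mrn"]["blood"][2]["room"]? "515"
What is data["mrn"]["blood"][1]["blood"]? "B-"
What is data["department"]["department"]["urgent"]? False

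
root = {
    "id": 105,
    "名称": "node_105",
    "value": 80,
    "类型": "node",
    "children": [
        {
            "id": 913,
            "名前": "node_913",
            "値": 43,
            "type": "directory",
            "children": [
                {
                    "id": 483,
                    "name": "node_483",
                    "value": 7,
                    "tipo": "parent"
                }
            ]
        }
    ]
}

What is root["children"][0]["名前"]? "node_913"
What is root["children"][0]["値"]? 43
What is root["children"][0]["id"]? 913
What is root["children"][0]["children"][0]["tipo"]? "parent"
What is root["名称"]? "node_105"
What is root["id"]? 105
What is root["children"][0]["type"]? "directory"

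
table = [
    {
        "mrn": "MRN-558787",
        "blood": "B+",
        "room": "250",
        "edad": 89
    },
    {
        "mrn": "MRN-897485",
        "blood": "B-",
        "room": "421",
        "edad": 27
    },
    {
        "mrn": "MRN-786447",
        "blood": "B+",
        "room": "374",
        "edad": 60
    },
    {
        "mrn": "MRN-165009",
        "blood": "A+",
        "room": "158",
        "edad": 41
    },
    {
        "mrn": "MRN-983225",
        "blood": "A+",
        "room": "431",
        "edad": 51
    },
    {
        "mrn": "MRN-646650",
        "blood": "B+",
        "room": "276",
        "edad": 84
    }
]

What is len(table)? 6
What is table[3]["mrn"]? "MRN-165009"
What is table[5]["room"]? "276"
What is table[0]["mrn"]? "MRN-558787"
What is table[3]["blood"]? "A+"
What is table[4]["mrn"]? "MRN-983225"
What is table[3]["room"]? "158"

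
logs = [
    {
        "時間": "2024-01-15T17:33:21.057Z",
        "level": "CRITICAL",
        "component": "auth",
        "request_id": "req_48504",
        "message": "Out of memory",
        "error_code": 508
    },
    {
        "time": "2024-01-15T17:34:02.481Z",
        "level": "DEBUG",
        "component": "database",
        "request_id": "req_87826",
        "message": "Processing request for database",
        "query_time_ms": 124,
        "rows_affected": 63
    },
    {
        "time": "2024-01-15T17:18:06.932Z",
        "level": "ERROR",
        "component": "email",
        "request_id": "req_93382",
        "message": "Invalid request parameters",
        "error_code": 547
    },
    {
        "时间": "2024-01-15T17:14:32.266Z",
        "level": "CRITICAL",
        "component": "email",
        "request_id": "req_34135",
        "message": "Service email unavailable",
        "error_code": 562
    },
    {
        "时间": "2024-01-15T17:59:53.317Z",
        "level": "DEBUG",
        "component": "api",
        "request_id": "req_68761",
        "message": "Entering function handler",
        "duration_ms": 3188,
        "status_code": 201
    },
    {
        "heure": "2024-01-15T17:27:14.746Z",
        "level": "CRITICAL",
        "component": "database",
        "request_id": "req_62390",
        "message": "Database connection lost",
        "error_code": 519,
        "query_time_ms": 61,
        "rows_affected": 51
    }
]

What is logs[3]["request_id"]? "req_34135"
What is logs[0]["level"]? "CRITICAL"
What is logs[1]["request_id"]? "req_87826"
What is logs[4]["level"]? "DEBUG"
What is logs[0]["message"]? "Out of memory"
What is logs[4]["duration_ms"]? 3188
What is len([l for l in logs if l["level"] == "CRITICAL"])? 3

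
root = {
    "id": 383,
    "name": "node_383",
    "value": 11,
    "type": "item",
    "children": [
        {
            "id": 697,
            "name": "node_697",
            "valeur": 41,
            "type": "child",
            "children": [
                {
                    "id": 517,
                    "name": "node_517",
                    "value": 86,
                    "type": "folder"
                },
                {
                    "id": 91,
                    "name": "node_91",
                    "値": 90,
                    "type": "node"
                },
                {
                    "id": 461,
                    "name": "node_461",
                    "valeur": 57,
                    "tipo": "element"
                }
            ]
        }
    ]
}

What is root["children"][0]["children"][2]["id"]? 461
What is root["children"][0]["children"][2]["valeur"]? 57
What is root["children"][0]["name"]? "node_697"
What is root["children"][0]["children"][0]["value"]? 86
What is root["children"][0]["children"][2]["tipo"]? "element"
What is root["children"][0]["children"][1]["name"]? "node_91"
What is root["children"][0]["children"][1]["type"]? "node"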